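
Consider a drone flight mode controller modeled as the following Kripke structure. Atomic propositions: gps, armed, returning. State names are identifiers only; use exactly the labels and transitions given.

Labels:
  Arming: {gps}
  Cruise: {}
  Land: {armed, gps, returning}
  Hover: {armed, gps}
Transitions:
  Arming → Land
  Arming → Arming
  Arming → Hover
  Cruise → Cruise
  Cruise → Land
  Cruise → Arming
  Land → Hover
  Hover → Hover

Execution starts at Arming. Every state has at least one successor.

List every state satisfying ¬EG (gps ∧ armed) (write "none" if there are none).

{Arming, Cruise}

States satisfying gps ∧ armed: {Land, Hover}.
States satisfying EG (gps ∧ armed): {Land, Hover}.
States satisfying ¬EG (gps ∧ armed): {Arming, Cruise}.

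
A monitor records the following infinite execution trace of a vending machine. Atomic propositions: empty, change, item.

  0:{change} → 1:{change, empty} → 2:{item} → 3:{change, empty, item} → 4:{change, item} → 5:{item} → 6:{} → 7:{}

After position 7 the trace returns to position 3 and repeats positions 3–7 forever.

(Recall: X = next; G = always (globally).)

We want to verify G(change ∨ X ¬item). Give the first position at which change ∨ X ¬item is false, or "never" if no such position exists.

Check change ∨ X ¬item at each position in order: 0 ✓, 1 ✓.
At position 2 the labels are {item} and the next position 3 has {change, empty, item}, so change ∨ X ¬item is false there. This is the first violation.

2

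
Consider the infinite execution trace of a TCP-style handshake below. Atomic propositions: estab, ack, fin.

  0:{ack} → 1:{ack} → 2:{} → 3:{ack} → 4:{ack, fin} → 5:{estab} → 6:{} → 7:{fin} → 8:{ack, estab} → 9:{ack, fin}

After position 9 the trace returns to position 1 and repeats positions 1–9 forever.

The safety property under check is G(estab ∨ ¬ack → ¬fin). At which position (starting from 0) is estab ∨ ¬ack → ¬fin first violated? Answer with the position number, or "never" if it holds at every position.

Check estab ∨ ¬ack → ¬fin at each position in order: 0 ✓, 1 ✓, 2 ✓, 3 ✓, 4 ✓, 5 ✓, 6 ✓.
At position 7 the labels are {fin}, so estab ∨ ¬ack → ¬fin is false there. This is the first violation.

7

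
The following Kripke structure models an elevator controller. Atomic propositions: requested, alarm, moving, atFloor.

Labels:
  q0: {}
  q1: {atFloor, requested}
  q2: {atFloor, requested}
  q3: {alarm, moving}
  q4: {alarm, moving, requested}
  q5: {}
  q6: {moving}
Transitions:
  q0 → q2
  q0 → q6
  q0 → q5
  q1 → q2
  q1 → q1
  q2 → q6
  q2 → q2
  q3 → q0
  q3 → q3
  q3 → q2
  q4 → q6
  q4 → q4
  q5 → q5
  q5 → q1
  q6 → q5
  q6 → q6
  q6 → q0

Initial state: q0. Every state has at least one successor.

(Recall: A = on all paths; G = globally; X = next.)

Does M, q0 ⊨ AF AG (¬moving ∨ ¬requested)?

States satisfying AG (¬moving ∨ ¬requested): {q0, q1, q2, q3, q5, q6}.
States satisfying AF AG (¬moving ∨ ¬requested): {q0, q1, q2, q3, q5, q6}.
q0 ∈ Sat(AF AG (¬moving ∨ ¬requested)).

Holds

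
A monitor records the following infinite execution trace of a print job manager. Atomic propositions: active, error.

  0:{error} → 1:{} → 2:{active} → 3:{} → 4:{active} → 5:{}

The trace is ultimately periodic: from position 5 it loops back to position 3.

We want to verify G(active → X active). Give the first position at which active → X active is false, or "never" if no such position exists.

2

Check active → X active at each position in order: 0 ✓, 1 ✓.
At position 2 the labels are {active} and the next position 3 has {}, so active → X active is false there. This is the first violation.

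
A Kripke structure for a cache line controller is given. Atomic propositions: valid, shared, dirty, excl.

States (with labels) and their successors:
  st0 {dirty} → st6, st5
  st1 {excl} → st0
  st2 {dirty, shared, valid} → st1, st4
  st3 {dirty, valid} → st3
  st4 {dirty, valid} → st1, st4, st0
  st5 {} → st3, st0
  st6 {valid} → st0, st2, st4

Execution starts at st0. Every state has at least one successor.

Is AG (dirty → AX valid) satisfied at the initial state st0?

States satisfying dirty → AX valid: {st1, st3, st5, st6}.
States satisfying AG (dirty → AX valid): {st3}.
st0 is reachable from st0 and violates dirty → AX valid, so AG fails at st0.
st0 ∉ Sat(AG (dirty → AX valid)).

Violated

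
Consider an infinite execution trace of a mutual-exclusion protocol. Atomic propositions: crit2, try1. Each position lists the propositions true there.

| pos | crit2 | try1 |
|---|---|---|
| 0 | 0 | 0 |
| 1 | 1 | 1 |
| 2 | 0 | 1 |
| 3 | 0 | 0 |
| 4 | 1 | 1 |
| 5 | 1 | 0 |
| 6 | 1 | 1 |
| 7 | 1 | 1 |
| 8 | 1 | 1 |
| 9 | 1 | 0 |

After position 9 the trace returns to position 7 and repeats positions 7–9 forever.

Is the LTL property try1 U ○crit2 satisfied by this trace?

Walking from position 0: ○crit2 first holds at position 0, and try1 holds at every earlier position along the way, so try1 U ○crit2 holds.

Satisfied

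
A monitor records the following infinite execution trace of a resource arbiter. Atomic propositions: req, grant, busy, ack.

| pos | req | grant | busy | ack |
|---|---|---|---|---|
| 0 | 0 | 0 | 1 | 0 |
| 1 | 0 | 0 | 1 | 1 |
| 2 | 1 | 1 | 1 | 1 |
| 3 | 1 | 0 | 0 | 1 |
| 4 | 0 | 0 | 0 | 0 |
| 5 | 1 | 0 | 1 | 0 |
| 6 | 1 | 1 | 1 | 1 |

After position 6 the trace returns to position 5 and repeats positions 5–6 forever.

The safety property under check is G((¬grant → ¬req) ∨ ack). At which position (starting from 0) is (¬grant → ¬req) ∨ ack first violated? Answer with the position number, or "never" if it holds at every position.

5

Check (¬grant → ¬req) ∨ ack at each position in order: 0 ✓, 1 ✓, 2 ✓, 3 ✓, 4 ✓.
At position 5 the labels are {busy, req}, so (¬grant → ¬req) ∨ ack is false there. This is the first violation.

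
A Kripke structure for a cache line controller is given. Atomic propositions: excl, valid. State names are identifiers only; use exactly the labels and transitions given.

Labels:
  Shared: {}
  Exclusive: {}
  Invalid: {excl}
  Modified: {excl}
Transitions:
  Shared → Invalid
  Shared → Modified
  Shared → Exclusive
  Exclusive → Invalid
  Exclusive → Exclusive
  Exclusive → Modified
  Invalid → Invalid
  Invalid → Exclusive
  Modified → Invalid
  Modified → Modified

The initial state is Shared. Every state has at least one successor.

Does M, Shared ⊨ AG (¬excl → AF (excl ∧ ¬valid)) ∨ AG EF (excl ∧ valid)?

States satisfying ¬excl → AF (excl ∧ ¬valid): {Invalid, Modified}.
States satisfying AG (¬excl → AF (excl ∧ ¬valid)): ∅.
States satisfying EF (excl ∧ valid): ∅.
States satisfying AG EF (excl ∧ valid): ∅.
States satisfying AG (¬excl → AF (excl ∧ ¬valid)) ∨ AG EF (excl ∧ valid): ∅.
Shared ∉ Sat(AG (¬excl → AF (excl ∧ ¬valid)) ∨ AG EF (excl ∧ valid)).

Does not hold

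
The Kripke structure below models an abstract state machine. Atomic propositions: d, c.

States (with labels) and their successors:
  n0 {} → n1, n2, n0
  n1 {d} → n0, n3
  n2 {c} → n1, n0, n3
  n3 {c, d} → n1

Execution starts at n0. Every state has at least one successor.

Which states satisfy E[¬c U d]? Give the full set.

States satisfying ¬c: {n0, n1}.
States satisfying d: {n1, n3}.
States satisfying E[¬c U d]: {n0, n1, n3}.

{n0, n1, n3}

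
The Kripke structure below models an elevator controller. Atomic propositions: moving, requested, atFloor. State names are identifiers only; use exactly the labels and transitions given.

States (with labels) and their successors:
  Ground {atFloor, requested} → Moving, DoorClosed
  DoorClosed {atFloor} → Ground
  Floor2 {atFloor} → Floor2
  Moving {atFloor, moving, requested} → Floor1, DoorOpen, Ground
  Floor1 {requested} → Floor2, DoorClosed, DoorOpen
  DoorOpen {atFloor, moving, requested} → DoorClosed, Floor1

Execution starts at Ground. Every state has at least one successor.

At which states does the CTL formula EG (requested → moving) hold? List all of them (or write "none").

{Floor2}

States satisfying requested → moving: {DoorClosed, Floor2, Moving, DoorOpen}.
States satisfying EG (requested → moving): {Floor2}.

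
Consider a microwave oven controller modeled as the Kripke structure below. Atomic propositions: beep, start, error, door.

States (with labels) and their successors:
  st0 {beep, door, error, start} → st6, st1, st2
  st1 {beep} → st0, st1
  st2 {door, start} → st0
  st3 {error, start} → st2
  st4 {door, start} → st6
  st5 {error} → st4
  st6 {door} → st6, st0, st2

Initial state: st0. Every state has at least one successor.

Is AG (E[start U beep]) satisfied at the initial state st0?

States satisfying E[start U beep]: {st0, st1, st2, st3}.
States satisfying AG (E[start U beep]): ∅.
st6 is reachable from st0 and violates E[start U beep], so AG fails at st0.
st0 ∉ Sat(AG (E[start U beep])).

No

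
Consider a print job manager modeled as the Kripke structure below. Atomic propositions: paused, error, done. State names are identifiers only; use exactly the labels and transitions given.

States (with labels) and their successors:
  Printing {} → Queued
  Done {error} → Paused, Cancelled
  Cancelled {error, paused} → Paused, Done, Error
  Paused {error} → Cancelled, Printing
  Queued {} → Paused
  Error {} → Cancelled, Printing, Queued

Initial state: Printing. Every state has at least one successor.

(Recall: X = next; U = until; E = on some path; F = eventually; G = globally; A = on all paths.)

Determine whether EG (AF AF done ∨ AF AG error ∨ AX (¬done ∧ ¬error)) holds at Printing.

Does not hold

States satisfying AF AF done ∨ AF AG error ∨ AX (¬done ∧ ¬error): {Printing}.
States satisfying EG (AF AF done ∨ AF AG error ∨ AX (¬done ∧ ¬error)): ∅.
No suitable path/successor from Printing witnesses the formula.
Printing ∉ Sat(EG (AF AF done ∨ AF AG error ∨ AX (¬done ∧ ¬error))).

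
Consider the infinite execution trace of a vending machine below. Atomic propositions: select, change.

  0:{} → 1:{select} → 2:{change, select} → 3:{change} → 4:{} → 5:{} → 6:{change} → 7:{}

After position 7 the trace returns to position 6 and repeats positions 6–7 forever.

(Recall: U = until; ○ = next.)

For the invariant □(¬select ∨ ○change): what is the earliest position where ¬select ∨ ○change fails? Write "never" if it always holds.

¬select ∨ ○change holds at every position 0..7, and those are all the positions the trace ever visits, so the invariant □(¬select ∨ ○change) is never violated.

never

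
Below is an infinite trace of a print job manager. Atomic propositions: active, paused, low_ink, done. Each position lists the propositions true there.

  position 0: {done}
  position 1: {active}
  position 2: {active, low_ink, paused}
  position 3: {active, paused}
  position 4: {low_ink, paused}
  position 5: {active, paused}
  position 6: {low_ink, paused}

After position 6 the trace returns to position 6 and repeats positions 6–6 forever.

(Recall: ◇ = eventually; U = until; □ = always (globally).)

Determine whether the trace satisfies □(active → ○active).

active → ○active must hold at every position from 0 onward. It fails at position 3, so □(active → ○active) is false.
Positions where active holds: 1, 2, 3, 5.
Check ○active at each: 1→ok, 2→ok, 3→fails, 5→fails.

Does not hold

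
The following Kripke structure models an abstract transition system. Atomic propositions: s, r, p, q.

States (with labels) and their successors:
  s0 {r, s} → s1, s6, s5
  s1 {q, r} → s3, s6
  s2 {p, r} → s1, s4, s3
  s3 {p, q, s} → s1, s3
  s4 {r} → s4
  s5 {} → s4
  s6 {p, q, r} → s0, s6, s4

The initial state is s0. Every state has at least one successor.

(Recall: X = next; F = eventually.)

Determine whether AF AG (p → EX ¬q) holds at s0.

States satisfying AG (p → EX ¬q): {s4, s5}.
States satisfying AF AG (p → EX ¬q): {s4, s5}.
There is a path from s0 along which AG (p → EX ¬q) never holds.
s0 ∉ Sat(AF AG (p → EX ¬q)).

Does not hold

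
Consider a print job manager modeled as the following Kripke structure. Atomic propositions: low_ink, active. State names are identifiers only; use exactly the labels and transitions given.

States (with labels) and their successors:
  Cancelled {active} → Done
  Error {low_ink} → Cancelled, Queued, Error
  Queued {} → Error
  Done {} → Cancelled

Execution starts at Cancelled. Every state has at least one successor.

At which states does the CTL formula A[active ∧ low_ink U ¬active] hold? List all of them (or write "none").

States satisfying active ∧ low_ink: ∅.
States satisfying ¬active: {Error, Queued, Done}.
States satisfying A[active ∧ low_ink U ¬active]: {Error, Queued, Done}.

{Error, Queued, Done}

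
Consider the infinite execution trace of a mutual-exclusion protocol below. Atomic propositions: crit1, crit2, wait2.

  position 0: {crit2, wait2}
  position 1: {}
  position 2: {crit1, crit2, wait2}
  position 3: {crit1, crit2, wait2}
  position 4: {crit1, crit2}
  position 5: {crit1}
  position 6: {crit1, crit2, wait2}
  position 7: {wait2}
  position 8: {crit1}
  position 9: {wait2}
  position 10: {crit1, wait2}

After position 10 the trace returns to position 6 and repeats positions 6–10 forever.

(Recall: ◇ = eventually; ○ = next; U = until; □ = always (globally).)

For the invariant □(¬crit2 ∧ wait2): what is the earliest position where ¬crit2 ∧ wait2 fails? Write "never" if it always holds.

At position 0 the labels are {crit2, wait2}, so ¬crit2 ∧ wait2 is false there. This is the first violation.

0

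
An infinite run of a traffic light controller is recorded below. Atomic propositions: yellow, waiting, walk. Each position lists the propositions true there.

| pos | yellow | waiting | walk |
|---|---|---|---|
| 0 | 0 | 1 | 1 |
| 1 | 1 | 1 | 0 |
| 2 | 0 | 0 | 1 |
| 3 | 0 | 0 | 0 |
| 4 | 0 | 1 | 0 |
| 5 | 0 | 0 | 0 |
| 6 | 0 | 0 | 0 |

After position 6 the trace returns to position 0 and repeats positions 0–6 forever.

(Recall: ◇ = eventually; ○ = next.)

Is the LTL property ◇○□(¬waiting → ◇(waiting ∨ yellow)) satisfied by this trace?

Holds

○□(¬waiting → ◇(waiting ∨ yellow)) holds at position 0, which is reachable from 0, so ◇○□(¬waiting → ◇(waiting ∨ yellow)) holds.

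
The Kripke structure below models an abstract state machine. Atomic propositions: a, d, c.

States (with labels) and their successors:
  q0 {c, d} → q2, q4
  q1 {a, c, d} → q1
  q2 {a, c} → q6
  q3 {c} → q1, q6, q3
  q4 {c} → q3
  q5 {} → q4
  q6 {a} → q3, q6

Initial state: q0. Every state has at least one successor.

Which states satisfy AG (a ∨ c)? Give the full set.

{q0, q1, q2, q3, q4, q6}

States satisfying a ∨ c: {q0, q1, q2, q3, q4, q6}.
States satisfying AG (a ∨ c): {q0, q1, q2, q3, q4, q6}.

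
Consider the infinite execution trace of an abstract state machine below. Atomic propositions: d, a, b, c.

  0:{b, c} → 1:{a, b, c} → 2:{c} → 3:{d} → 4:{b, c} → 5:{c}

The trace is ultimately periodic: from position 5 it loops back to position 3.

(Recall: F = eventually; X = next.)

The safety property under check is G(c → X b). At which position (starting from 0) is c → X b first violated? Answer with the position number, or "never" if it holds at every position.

1

Check c → X b at each position in order: 0 ✓.
At position 1 the labels are {a, b, c} and the next position 2 has {c}, so c → X b is false there. This is the first violation.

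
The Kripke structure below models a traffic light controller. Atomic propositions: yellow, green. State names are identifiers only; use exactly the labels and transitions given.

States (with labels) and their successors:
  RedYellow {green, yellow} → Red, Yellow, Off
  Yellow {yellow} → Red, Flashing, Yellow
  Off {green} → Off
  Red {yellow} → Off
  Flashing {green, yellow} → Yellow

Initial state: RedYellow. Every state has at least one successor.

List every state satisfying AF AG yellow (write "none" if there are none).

States satisfying AG yellow: ∅.
States satisfying AF AG yellow: ∅.

none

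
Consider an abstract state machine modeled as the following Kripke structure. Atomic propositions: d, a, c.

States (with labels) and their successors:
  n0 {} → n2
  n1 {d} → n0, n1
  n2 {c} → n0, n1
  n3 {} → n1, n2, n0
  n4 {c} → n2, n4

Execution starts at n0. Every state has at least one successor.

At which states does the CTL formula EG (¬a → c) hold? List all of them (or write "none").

States satisfying ¬a → c: {n2, n4}.
States satisfying EG (¬a → c): {n4}.

{n4}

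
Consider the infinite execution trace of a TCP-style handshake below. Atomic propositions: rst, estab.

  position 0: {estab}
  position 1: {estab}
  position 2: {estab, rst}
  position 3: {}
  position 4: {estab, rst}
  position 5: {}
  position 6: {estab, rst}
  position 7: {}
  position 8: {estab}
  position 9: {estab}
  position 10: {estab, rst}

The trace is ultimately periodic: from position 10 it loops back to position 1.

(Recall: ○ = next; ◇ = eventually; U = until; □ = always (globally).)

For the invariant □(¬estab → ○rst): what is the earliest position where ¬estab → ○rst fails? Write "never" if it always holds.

7

Check ¬estab → ○rst at each position in order: 0 ✓, 1 ✓, 2 ✓, 3 ✓, 4 ✓, 5 ✓, 6 ✓.
At position 7 the labels are {} and the next position 8 has {estab}, so ¬estab → ○rst is false there. This is the first violation.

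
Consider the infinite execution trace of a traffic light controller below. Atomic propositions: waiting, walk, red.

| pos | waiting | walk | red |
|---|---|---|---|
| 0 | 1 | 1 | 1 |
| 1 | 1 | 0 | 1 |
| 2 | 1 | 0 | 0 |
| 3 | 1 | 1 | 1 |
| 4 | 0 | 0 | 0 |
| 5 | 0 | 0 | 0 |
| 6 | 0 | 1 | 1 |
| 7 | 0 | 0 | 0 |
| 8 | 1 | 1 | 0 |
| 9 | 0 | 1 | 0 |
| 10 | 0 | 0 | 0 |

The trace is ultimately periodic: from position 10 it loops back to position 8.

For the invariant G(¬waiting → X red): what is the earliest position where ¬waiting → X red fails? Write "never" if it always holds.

Check ¬waiting → X red at each position in order: 0 ✓, 1 ✓, 2 ✓, 3 ✓.
At position 4 the labels are {} and the next position 5 has {}, so ¬waiting → X red is false there. This is the first violation.

4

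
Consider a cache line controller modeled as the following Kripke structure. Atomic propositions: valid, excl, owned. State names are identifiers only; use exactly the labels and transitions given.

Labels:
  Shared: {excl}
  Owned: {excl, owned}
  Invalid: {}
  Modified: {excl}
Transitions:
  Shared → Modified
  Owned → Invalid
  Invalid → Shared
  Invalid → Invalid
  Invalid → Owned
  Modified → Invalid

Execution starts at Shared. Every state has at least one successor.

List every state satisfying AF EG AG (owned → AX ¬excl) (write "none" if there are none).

{Shared, Owned, Invalid, Modified}

States satisfying EG AG (owned → AX ¬excl): {Shared, Owned, Invalid, Modified}.
States satisfying AF EG AG (owned → AX ¬excl): {Shared, Owned, Invalid, Modified}.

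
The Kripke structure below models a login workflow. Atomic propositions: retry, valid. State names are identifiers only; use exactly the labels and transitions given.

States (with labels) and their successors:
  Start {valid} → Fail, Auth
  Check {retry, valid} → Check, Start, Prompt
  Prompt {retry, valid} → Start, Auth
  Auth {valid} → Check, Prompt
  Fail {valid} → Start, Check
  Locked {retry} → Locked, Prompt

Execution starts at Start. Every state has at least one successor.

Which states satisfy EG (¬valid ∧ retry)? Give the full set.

{Locked}

States satisfying ¬valid ∧ retry: {Locked}.
States satisfying EG (¬valid ∧ retry): {Locked}.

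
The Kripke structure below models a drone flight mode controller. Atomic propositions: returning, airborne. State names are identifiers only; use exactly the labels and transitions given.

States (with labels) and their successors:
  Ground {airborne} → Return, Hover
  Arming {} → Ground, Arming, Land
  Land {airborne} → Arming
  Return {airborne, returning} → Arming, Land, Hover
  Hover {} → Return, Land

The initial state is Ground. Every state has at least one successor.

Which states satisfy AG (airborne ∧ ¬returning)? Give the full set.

States satisfying airborne ∧ ¬returning: {Ground, Land}.
States satisfying AG (airborne ∧ ¬returning): ∅.

none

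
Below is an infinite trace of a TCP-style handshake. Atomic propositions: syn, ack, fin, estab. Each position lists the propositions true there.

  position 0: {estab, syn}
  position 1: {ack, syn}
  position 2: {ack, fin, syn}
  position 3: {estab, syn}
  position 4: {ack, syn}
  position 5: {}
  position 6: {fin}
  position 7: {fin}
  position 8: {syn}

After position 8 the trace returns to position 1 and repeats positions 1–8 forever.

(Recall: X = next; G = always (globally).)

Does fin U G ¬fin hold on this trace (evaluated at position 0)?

Violated

Walking from position 0: at position 0, G ¬fin has not yet held and fin fails, so fin U G ¬fin is false.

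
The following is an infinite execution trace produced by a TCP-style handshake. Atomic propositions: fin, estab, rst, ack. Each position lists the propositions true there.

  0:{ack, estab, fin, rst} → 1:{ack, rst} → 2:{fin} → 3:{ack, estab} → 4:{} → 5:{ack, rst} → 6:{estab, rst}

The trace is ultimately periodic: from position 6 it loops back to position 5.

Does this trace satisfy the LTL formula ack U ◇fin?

Satisfied

Walking from position 0: ◇fin first holds at position 0, and ack holds at every earlier position along the way, so ack U ◇fin holds.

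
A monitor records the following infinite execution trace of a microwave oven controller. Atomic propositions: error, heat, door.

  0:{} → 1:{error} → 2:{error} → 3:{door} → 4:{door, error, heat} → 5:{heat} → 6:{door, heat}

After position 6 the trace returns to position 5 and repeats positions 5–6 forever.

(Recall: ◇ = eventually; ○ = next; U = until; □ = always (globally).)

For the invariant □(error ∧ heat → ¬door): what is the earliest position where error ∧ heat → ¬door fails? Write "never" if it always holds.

Check error ∧ heat → ¬door at each position in order: 0 ✓, 1 ✓, 2 ✓, 3 ✓.
At position 4 the labels are {door, error, heat}, so error ∧ heat → ¬door is false there. This is the first violation.

4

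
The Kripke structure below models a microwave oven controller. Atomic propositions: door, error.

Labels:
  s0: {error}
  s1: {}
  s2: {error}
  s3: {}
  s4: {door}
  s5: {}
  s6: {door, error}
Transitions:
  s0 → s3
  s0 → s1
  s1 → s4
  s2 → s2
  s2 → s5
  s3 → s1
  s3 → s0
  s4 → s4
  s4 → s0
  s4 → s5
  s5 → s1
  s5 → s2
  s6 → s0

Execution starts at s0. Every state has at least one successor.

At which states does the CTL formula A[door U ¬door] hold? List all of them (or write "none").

States satisfying door: {s4, s6}.
States satisfying ¬door: {s0, s1, s2, s3, s5}.
States satisfying A[door U ¬door]: {s0, s1, s2, s3, s5, s6}.

{s0, s1, s2, s3, s5, s6}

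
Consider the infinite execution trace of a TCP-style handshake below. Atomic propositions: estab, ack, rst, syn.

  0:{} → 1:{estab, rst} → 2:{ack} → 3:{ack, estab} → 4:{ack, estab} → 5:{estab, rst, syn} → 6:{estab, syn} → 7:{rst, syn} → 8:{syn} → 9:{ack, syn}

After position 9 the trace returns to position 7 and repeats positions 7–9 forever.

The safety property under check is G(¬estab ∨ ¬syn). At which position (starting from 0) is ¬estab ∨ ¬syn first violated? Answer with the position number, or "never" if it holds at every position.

Check ¬estab ∨ ¬syn at each position in order: 0 ✓, 1 ✓, 2 ✓, 3 ✓, 4 ✓.
At position 5 the labels are {estab, rst, syn}, so ¬estab ∨ ¬syn is false there. This is the first violation.

5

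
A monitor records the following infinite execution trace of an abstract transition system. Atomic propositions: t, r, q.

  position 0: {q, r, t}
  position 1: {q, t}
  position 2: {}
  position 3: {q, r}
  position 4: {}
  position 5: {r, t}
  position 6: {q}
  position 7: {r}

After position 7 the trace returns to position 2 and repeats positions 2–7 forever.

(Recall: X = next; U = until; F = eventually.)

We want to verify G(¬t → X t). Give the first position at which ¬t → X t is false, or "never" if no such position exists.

Check ¬t → X t at each position in order: 0 ✓, 1 ✓.
At position 2 the labels are {} and the next position 3 has {q, r}, so ¬t → X t is false there. This is the first violation.

2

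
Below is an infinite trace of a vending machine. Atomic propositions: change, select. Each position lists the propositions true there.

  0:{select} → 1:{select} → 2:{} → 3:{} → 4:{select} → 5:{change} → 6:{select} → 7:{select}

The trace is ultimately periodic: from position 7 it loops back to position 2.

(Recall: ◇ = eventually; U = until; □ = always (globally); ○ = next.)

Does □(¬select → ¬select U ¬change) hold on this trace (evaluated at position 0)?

Holds

¬select → ¬select U ¬change holds at every position 0..7, and those are all positions ever visited, so □(¬select → ¬select U ¬change) holds.
Positions where ¬select holds: 2, 3, 5.
Check ¬select U ¬change at each: 2→ok, 3→ok, 5→ok.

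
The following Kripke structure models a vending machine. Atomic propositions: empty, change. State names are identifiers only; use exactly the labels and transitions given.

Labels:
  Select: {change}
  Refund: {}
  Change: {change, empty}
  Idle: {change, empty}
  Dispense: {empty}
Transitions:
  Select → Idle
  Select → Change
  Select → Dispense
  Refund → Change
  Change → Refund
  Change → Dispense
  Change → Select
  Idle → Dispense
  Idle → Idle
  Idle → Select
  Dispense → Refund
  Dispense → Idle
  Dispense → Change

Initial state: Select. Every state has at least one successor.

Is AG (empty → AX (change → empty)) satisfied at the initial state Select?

Does not hold

States satisfying empty → AX (change → empty): {Select, Refund, Dispense}.
States satisfying AG (empty → AX (change → empty)): ∅.
Change is reachable from Select and violates empty → AX (change → empty), so AG fails at Select.
Select ∉ Sat(AG (empty → AX (change → empty))).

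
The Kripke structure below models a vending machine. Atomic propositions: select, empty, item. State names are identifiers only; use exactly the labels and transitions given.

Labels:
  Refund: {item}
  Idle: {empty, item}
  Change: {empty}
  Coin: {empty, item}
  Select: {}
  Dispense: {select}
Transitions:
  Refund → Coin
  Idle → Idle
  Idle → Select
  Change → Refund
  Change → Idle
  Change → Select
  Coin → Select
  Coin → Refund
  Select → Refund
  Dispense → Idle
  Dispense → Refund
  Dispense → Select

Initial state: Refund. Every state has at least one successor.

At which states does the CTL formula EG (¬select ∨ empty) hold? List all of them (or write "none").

{Refund, Idle, Change, Coin, Select}

States satisfying ¬select ∨ empty: {Refund, Idle, Change, Coin, Select}.
States satisfying EG (¬select ∨ empty): {Refund, Idle, Change, Coin, Select}.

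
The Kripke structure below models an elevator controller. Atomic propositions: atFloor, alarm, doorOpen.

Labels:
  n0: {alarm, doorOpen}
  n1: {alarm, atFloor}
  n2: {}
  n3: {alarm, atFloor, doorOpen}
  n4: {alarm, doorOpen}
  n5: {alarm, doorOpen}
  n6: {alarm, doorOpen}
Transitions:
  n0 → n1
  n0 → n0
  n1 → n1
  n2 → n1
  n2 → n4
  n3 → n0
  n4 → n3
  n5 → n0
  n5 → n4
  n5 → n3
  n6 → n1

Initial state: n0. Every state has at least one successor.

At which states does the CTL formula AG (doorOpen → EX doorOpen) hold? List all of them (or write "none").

States satisfying doorOpen → EX doorOpen: {n0, n1, n2, n3, n4, n5}.
States satisfying AG (doorOpen → EX doorOpen): {n0, n1, n2, n3, n4, n5}.

{n0, n1, n2, n3, n4, n5}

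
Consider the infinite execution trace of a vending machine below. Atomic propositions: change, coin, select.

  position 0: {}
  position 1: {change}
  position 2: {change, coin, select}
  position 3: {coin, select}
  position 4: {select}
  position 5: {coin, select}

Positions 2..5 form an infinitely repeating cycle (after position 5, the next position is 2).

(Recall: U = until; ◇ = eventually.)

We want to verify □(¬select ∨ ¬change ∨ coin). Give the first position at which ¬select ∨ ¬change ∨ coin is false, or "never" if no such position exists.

never

¬select ∨ ¬change ∨ coin holds at every position 0..5, and those are all the positions the trace ever visits, so the invariant □(¬select ∨ ¬change ∨ coin) is never violated.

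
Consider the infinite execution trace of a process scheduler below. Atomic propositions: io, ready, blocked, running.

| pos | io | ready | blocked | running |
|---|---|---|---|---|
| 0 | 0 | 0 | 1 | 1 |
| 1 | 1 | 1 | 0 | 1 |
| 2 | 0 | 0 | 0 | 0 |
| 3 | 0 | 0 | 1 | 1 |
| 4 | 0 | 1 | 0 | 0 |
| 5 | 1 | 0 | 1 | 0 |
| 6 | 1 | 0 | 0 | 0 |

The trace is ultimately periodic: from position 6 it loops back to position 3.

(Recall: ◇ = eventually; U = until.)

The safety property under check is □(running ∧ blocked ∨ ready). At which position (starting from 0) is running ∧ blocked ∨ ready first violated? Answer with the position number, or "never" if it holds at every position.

2

Check running ∧ blocked ∨ ready at each position in order: 0 ✓, 1 ✓.
At position 2 the labels are {}, so running ∧ blocked ∨ ready is false there. This is the first violation.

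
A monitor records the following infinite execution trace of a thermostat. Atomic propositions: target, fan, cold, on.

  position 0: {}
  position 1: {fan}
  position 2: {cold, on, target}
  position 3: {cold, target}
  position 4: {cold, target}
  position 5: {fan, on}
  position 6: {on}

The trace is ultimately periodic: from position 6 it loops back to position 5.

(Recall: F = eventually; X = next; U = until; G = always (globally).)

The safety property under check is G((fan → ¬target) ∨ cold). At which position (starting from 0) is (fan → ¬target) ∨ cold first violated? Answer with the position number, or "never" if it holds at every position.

(fan → ¬target) ∨ cold holds at every position 0..6, and those are all the positions the trace ever visits, so the invariant G((fan → ¬target) ∨ cold) is never violated.

never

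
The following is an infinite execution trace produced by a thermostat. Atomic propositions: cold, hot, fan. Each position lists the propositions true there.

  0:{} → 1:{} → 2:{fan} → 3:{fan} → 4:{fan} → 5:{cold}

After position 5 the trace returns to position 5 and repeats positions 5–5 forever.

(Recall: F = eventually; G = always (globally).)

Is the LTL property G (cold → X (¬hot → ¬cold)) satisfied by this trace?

cold → X (¬hot → ¬cold) must hold at every position from 0 onward. It fails at position 5, so G (cold → X (¬hot → ¬cold)) is false.
Positions where cold holds: 5.
Check X (¬hot → ¬cold) at each: 5→fails.

Does not hold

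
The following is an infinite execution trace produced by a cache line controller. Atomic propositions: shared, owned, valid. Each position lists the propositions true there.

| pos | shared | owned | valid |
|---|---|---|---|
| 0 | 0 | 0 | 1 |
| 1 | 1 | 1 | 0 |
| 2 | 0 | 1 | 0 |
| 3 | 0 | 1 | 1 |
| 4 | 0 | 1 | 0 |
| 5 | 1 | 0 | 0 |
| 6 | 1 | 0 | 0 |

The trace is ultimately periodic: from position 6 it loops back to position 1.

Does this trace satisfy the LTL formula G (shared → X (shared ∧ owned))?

shared → X (shared ∧ owned) must hold at every position from 0 onward. It fails at position 1, so G (shared → X (shared ∧ owned)) is false.
Positions where shared holds: 1, 5, 6.
Check X (shared ∧ owned) at each: 1→fails, 5→fails, 6→ok.

Violated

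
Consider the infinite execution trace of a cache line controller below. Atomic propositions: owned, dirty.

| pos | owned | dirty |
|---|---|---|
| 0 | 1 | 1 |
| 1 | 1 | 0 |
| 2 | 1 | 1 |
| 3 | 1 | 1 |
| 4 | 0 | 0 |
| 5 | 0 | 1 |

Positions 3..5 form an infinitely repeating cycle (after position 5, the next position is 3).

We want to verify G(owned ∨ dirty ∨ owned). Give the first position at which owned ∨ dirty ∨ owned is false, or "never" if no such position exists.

4

Check owned ∨ dirty ∨ owned at each position in order: 0 ✓, 1 ✓, 2 ✓, 3 ✓.
At position 4 the labels are {}, so owned ∨ dirty ∨ owned is false there. This is the first violation.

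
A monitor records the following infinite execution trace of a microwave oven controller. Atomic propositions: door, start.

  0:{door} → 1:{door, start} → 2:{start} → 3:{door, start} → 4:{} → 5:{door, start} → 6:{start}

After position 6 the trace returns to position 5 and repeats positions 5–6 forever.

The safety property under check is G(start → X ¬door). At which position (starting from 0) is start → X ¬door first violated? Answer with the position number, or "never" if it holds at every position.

Check start → X ¬door at each position in order: 0 ✓, 1 ✓.
At position 2 the labels are {start} and the next position 3 has {door, start}, so start → X ¬door is false there. This is the first violation.

2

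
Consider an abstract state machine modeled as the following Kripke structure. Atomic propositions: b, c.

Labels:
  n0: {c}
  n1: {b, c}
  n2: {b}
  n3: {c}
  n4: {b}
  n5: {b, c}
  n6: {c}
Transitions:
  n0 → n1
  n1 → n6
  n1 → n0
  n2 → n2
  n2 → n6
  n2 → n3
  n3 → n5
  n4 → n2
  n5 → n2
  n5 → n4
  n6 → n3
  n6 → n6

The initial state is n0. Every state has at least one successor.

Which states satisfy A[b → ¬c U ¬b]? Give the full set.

States satisfying b → ¬c: {n0, n2, n3, n4, n6}.
States satisfying ¬b: {n0, n3, n6}.
States satisfying A[b → ¬c U ¬b]: {n0, n3, n6}.

{n0, n3, n6}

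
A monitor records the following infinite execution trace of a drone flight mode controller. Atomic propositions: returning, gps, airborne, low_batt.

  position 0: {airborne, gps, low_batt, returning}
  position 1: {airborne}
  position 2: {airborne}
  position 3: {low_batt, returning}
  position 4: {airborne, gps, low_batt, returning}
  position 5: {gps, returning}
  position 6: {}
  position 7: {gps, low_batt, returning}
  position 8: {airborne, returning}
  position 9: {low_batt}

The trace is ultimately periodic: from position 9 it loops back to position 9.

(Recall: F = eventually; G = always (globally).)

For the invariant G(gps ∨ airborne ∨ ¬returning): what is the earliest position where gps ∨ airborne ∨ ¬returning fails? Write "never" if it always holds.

3

Check gps ∨ airborne ∨ ¬returning at each position in order: 0 ✓, 1 ✓, 2 ✓.
At position 3 the labels are {low_batt, returning}, so gps ∨ airborne ∨ ¬returning is false there. This is the first violation.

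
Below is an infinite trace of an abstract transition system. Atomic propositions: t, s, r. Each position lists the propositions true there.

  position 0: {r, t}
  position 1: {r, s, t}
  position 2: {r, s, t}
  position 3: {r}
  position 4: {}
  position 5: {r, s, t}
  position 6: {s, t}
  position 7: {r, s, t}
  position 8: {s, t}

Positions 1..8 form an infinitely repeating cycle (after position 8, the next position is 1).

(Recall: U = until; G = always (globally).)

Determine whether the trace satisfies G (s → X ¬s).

s → X ¬s must hold at every position from 0 onward. It fails at position 1, so G (s → X ¬s) is false.
Positions where s holds: 1, 2, 5, 6, 7, 8.
Check X ¬s at each: 1→fails, 2→ok, 5→fails, 6→fails, 7→fails, 8→fails.

No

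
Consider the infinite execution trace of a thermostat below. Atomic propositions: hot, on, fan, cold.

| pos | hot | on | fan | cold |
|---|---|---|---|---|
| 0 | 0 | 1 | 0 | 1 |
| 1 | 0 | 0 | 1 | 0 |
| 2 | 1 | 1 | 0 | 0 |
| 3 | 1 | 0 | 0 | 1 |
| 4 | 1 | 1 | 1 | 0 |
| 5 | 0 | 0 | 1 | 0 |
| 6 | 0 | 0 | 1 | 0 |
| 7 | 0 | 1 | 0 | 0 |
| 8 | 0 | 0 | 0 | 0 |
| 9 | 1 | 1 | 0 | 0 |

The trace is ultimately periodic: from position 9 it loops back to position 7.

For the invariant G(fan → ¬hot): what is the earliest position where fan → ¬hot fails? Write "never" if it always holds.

Check fan → ¬hot at each position in order: 0 ✓, 1 ✓, 2 ✓, 3 ✓.
At position 4 the labels are {fan, hot, on}, so fan → ¬hot is false there. This is the first violation.

4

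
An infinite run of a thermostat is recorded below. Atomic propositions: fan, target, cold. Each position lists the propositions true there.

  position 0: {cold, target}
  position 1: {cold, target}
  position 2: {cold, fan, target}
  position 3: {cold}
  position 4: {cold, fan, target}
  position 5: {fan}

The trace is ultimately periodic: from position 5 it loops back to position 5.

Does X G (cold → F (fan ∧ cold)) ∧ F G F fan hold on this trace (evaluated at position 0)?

Holds

The position after 0 is 1; G (cold → F (fan ∧ cold)) is true there.
G F fan holds at position 0, which is reachable from 0, so F G F fan holds.
At position 0: X G (cold → F (fan ∧ cold)) is true; F G F fan is true; so X G (cold → F (fan ∧ cold)) ∧ F G F fan is true.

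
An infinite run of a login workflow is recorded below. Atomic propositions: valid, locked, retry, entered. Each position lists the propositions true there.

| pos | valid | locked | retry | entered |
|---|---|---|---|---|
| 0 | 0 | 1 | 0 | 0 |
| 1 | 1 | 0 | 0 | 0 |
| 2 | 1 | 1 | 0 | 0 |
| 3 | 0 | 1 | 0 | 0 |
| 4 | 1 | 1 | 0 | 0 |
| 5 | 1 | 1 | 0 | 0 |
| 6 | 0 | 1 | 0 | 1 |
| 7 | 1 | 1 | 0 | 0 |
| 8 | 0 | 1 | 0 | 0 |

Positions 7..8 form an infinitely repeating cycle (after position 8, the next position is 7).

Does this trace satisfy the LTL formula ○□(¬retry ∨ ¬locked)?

The position after 0 is 1; □(¬retry ∨ ¬locked) is true there.

Yes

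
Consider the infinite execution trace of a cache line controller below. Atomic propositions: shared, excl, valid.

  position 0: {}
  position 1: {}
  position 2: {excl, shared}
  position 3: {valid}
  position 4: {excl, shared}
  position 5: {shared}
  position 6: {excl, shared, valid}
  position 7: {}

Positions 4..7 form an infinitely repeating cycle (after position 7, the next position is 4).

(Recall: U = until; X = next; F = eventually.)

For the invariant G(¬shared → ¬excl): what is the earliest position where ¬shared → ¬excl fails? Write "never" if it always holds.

¬shared → ¬excl holds at every position 0..7, and those are all the positions the trace ever visits, so the invariant G(¬shared → ¬excl) is never violated.

never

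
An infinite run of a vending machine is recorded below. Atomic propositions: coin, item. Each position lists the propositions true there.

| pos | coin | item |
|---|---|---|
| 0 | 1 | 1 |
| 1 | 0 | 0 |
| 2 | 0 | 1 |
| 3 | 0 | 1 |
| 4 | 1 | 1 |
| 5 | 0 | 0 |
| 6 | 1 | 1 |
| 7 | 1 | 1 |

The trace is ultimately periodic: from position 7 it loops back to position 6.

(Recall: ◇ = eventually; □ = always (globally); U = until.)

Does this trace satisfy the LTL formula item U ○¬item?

Walking from position 0: ○¬item first holds at position 0, and item holds at every earlier position along the way, so item U ○¬item holds.

Holds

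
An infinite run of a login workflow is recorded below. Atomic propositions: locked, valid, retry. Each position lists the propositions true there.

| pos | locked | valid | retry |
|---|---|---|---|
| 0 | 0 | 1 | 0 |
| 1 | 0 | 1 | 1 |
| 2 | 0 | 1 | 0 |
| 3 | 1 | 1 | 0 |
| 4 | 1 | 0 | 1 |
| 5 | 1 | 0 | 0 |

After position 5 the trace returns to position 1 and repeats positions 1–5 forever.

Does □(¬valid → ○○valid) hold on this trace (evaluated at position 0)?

Satisfied

¬valid → ○○valid holds at every position 0..5, and those are all positions ever visited, so □(¬valid → ○○valid) holds.
Positions where ¬valid holds: 4, 5.
Check ○○valid at each: 4→ok, 5→ok.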